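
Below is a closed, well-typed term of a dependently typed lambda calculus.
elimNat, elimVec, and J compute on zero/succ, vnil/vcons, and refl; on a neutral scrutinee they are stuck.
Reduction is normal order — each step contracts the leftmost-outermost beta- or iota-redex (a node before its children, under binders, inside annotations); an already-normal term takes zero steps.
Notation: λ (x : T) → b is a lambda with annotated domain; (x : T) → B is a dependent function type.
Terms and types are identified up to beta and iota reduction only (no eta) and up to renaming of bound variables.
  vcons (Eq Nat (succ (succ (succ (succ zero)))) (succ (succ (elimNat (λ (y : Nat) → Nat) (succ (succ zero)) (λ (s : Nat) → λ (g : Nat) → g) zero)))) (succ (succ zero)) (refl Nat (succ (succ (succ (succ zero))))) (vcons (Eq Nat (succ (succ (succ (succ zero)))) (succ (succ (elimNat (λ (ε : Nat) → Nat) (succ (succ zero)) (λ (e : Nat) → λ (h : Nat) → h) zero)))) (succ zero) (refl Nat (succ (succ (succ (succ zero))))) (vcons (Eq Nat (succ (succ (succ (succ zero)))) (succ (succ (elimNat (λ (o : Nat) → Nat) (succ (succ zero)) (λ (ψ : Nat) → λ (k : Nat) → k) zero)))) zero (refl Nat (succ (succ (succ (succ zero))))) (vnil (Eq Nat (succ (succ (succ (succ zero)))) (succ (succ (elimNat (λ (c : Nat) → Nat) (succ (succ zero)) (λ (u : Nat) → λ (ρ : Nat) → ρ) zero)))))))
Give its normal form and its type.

normal form:
  vcons (Eq Nat (succ (succ (succ (succ zero)))) (succ (succ (succ (succ zero))))) (succ (succ zero)) (refl Nat (succ (succ (succ (succ zero))))) (vcons (Eq Nat (succ (succ (succ (succ zero)))) (succ (succ (succ (succ zero))))) (succ zero) (refl Nat (succ (succ (succ (succ zero))))) (vcons (Eq Nat (succ (succ (succ (succ zero)))) (succ (succ (succ (succ zero))))) zero (refl Nat (succ (succ (succ (succ zero))))) (vnil (Eq Nat (succ (succ (succ (succ zero)))) (succ (succ (succ (succ zero))))))))
inferred type:
  Vec (Eq Nat (succ (succ (succ (succ zero)))) (succ (succ (succ (succ zero))))) (succ (succ (succ zero)))
observation: reduction starts at an elimNat iota-redex, and 4 normal-order steps reach the normal form.


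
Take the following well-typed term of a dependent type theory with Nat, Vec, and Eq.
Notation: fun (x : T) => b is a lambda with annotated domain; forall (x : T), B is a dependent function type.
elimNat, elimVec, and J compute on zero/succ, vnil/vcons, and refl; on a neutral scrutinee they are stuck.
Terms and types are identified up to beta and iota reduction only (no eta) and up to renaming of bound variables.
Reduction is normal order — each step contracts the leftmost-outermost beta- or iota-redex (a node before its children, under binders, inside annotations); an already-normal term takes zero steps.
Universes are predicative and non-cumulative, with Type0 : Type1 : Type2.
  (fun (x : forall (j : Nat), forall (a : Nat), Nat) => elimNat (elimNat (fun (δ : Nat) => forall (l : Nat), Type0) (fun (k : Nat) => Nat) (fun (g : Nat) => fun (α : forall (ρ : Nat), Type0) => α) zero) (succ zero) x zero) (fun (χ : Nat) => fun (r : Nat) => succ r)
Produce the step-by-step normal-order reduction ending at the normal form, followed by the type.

normal-order reduction sequence:
  (fun (x : forall (j : Nat), forall (a : Nat), Nat) => elimNat (elimNat (fun (δ : Nat) => forall (l : Nat), Type0) (fun (k : Nat) => Nat) (fun (g : Nat) => fun (α : forall (ρ : Nat), Type0) => α) zero) (succ zero) x zero) (fun (χ : Nat) => fun (r : Nat) => succ r)
  ~> elimNat (elimNat (fun (x : Nat) => forall (j : Nat), Type0) (fun (a : Nat) => Nat) (fun (δ : Nat) => fun (l : forall (k : Nat), Type0) => l) zero) (succ zero) (fun (g : Nat) => fun (α : Nat) => succ α) zero
  ~> succ zero
inferred type:
  Nat


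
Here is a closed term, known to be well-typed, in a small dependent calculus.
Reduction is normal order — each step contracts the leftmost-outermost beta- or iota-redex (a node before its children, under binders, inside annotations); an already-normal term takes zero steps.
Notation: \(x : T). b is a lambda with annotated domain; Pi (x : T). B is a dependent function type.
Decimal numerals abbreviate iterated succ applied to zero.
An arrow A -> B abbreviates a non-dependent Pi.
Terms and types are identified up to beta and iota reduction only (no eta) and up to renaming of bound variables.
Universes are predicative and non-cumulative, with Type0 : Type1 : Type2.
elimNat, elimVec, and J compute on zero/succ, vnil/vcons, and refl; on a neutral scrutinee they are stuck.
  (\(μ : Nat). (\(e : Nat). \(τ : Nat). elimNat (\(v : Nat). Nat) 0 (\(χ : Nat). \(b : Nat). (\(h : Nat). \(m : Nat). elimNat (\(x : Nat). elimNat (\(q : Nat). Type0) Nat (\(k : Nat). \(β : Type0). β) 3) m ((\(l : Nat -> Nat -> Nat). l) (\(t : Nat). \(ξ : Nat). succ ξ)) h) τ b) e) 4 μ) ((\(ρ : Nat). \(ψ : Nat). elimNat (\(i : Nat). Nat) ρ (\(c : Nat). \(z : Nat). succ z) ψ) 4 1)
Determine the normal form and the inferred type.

resulting normal form:
  20
inferred type:
  Nat
observation: 156 normal-order steps separate the term from its normal form.


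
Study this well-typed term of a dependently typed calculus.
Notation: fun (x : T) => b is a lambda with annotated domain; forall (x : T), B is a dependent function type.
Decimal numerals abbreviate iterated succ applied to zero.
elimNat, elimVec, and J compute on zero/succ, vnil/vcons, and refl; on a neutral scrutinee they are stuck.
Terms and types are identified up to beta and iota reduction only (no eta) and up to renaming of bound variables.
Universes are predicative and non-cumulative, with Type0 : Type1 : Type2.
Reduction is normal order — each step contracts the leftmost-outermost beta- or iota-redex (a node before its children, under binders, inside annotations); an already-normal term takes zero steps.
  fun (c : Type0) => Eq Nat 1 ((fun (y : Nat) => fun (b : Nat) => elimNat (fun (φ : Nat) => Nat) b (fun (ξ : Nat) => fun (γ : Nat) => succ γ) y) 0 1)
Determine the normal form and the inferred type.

resulting normal form:
  fun (c : Type0) => Eq Nat 1 1
the term's type:
  forall (c : Type0), Type0


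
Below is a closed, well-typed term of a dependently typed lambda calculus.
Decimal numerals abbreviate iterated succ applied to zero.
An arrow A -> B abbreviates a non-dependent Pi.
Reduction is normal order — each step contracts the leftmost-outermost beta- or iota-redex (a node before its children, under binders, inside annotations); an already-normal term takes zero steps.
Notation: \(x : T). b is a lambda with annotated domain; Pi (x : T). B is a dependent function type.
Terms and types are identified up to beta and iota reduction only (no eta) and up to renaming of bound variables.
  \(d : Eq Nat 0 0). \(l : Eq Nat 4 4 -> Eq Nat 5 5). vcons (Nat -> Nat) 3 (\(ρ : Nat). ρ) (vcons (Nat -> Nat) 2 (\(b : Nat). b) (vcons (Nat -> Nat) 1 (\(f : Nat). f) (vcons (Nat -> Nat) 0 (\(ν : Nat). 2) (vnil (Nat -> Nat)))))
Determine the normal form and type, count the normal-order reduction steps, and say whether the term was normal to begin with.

resulting normal form:
  \(d : Eq Nat 0 0). \(l : Eq Nat 4 4 -> Eq Nat 5 5). vcons (Nat -> Nat) 3 (\(ρ : Nat). ρ) (vcons (Nat -> Nat) 2 (\(b : Nat). b) (vcons (Nat -> Nat) 1 (\(f : Nat). f) (vcons (Nat -> Nat) 0 (\(ν : Nat). 2) (vnil (Nat -> Nat)))))
inferred type:
  Eq Nat 0 0 -> (Eq Nat 4 4 -> Eq Nat 5 5) -> Vec (Nat -> Nat) 4
reduction steps (normal order): 0
term was already normal: yes


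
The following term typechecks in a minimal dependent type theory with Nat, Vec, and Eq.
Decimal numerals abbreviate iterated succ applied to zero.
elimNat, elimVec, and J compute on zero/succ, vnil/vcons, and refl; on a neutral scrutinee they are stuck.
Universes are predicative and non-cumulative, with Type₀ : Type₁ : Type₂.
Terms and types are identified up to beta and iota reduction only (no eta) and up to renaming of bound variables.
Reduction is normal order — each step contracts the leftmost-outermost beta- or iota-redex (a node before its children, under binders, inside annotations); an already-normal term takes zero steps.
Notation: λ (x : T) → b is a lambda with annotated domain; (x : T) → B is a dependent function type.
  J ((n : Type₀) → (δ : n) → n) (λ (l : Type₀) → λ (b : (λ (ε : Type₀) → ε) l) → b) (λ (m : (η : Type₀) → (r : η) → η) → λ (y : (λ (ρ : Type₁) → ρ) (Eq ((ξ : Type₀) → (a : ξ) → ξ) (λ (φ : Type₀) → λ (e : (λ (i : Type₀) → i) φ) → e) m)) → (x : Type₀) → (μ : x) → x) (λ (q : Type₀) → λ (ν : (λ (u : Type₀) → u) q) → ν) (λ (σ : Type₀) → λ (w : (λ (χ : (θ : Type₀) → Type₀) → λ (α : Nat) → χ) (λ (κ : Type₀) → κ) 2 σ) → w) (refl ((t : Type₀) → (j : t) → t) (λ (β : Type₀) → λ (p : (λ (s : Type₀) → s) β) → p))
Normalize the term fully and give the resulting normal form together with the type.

reduced normal form:
  λ (n : Type₀) → λ (δ : n) → δ
the term's type:
  (n : Type₀) → (δ : n) → n


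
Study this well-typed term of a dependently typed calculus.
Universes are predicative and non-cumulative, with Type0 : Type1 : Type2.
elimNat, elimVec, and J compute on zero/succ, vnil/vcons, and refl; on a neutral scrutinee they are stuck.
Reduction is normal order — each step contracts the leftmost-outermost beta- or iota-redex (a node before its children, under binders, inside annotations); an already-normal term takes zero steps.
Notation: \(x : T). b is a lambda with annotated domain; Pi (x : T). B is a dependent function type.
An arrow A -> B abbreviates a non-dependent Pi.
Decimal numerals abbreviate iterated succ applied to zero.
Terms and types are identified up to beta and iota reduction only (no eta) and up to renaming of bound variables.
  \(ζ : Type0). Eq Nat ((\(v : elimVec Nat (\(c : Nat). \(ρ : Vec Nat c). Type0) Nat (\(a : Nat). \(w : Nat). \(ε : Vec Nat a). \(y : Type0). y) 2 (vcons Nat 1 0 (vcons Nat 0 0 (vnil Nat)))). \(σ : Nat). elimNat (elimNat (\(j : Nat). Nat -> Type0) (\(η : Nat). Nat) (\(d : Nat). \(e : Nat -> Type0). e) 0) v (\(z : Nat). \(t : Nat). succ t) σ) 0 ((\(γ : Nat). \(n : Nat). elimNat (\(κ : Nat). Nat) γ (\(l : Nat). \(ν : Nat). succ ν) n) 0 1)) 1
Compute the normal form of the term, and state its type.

reduced normal form:
  \(ζ : Type0). Eq Nat 1 1
inferred type:
  Type0 -> Type0


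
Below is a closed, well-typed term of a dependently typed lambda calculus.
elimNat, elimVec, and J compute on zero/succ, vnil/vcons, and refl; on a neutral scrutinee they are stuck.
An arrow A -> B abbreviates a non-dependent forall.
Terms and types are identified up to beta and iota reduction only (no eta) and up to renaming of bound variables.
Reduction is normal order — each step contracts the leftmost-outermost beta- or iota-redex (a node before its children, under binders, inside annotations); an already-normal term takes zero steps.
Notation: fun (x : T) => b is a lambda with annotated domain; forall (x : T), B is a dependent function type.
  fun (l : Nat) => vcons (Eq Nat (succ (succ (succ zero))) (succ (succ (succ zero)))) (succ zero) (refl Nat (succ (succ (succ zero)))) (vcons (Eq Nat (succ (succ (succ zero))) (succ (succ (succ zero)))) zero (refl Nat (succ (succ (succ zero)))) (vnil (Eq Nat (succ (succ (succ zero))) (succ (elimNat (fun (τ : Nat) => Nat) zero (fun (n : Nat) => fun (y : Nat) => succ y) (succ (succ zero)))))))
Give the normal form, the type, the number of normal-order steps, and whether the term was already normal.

reduced normal form:
  fun (l : Nat) => vcons (Eq Nat (succ (succ (succ zero))) (succ (succ (succ zero)))) (succ zero) (refl Nat (succ (succ (succ zero)))) (vcons (Eq Nat (succ (succ (succ zero))) (succ (succ (succ zero)))) zero (refl Nat (succ (succ (succ zero)))) (vnil (Eq Nat (succ (succ (succ zero))) (succ (succ (succ zero))))))
type:
  Nat -> Vec (Eq Nat (succ (succ (succ zero))) (succ (succ (succ zero)))) (succ (succ zero))
normal-order step count: 7
started in normal form: no
first contracted redex: an elimNat iota-redex


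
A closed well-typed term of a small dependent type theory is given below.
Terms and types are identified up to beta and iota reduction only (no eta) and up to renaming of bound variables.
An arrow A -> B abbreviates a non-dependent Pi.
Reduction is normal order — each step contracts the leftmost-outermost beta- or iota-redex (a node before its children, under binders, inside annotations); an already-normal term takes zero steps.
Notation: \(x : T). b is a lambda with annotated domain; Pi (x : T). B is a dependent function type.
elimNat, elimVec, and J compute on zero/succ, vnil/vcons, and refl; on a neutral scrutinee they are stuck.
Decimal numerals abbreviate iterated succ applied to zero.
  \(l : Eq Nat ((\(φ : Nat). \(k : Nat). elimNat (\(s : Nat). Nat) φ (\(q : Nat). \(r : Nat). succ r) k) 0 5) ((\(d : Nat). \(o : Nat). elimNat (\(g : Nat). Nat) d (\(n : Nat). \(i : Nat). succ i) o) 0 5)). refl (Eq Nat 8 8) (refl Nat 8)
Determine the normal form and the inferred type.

normal form:
  \(l : Eq Nat 5 5). refl (Eq Nat 8 8) (refl Nat 8)
type:
  Eq Nat 5 5 -> Eq (Eq Nat 8 8) (refl Nat 8) (refl Nat 8)


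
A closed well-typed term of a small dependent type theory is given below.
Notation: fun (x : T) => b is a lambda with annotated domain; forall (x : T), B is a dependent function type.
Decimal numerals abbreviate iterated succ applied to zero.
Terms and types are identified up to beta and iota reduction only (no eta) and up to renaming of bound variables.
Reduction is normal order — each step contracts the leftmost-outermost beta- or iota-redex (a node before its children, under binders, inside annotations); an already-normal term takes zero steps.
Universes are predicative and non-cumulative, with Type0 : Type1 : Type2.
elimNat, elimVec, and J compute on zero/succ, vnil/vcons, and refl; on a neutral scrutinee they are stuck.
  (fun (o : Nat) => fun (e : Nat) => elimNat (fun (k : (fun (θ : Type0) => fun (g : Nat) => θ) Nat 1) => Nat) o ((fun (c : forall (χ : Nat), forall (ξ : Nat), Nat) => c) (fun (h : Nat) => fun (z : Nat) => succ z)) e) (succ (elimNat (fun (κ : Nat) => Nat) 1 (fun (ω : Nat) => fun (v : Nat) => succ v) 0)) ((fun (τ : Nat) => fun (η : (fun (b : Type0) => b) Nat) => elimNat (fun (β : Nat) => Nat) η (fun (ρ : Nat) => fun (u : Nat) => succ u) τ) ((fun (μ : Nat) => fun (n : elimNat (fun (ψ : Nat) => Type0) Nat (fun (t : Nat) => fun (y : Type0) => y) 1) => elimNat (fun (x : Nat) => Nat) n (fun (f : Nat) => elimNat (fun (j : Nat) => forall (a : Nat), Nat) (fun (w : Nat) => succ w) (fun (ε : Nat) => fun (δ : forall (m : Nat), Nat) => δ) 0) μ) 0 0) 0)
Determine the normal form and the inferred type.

normal form:
  2
the term's type:
  Nat
observation: normalization takes exactly 13 steps under the normal-order strategy.


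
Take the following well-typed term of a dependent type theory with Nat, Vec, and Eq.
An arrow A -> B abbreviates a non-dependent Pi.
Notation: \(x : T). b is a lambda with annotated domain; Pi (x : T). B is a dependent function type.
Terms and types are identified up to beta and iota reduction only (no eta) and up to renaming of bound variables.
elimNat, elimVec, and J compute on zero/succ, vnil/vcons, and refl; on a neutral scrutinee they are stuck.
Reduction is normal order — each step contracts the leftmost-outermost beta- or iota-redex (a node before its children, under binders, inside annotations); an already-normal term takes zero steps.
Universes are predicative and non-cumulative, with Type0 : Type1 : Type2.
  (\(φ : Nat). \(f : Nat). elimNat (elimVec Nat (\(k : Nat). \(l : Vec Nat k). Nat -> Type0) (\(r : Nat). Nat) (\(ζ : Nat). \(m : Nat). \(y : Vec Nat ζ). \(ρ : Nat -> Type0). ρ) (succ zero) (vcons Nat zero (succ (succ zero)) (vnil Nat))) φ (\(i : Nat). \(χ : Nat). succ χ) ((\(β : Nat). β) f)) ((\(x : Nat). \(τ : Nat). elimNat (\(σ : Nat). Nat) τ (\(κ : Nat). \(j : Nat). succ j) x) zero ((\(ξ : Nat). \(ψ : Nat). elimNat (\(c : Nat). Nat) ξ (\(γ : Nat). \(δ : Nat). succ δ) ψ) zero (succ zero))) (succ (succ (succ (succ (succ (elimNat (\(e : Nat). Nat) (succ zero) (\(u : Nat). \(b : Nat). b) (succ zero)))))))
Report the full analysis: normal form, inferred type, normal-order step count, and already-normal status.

reduced normal form:
  succ (succ (succ (succ (succ (succ (succ zero))))))
inferred type:
  Nat
reduction steps (normal order): 41
started in normal form: no
first contracted redex: a beta-redex


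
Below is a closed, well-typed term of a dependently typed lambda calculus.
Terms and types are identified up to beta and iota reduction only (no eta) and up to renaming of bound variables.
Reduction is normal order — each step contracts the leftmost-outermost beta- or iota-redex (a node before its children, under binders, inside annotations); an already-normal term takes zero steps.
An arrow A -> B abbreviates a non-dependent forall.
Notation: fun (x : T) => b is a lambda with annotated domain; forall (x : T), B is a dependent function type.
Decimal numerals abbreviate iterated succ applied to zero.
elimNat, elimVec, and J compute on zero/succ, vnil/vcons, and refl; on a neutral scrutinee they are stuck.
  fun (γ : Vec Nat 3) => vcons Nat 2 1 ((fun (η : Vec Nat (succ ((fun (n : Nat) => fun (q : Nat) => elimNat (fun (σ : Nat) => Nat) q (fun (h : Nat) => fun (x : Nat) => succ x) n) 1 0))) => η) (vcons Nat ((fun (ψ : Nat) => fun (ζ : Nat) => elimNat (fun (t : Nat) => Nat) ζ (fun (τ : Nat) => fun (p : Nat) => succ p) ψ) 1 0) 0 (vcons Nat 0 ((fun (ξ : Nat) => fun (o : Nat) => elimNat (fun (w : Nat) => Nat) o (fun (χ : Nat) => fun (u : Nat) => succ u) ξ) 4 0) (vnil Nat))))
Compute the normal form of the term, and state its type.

normal form:
  fun (γ : Vec Nat 3) => vcons Nat 2 1 (vcons Nat 1 0 (vcons Nat 0 4 (vnil Nat)))
the term's type:
  Vec Nat 3 -> Vec Nat 3


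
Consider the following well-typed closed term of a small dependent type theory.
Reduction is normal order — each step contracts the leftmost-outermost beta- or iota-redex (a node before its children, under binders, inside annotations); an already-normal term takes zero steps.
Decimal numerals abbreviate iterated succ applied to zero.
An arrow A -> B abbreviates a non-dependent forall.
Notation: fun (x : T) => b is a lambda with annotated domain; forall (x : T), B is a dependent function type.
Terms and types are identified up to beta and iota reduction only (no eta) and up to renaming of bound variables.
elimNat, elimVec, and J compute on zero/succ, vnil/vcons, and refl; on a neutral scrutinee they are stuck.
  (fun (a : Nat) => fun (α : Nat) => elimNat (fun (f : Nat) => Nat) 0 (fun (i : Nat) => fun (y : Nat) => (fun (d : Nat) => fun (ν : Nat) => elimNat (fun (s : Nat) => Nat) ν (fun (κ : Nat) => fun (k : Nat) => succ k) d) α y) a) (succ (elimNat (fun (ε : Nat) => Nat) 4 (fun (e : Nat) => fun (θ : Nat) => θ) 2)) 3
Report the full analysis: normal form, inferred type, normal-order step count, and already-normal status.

resulting normal form:
  15
the term's type:
  Nat
reduction steps (normal order): 49
term was already normal: no
first contracted redex: a beta-redex


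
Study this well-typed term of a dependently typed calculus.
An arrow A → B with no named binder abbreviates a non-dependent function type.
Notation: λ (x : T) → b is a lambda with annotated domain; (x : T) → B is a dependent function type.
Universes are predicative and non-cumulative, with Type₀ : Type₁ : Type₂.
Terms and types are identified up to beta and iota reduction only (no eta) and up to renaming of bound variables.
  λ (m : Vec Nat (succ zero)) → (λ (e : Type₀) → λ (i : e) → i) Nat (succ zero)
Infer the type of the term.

the term's type:
  Vec Nat (succ zero) → Nat


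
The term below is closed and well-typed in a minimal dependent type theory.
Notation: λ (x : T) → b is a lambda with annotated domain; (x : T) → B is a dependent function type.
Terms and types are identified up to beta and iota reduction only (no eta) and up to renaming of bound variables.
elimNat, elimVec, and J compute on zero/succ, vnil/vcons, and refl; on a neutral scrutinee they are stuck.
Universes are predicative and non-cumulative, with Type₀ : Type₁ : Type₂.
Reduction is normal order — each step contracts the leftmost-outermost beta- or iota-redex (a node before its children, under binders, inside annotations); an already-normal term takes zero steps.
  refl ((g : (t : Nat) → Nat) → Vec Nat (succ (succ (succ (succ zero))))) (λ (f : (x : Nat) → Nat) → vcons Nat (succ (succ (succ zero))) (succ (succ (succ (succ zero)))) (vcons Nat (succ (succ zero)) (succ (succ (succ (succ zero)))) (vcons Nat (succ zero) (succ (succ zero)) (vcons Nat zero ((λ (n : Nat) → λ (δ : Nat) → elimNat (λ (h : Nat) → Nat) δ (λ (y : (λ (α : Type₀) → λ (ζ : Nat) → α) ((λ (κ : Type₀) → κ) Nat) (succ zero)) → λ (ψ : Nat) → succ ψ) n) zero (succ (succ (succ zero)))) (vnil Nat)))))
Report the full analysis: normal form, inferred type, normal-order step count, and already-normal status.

normal form:
  refl ((g : (t : Nat) → Nat) → Vec Nat (succ (succ (succ (succ zero))))) (λ (f : (x : Nat) → Nat) → vcons Nat (succ (succ (succ zero))) (succ (succ (succ (succ zero)))) (vcons Nat (succ (succ zero)) (succ (succ (succ (succ zero)))) (vcons Nat (succ zero) (succ (succ zero)) (vcons Nat zero (succ (succ (succ zero))) (vnil Nat)))))
the term's type:
  Eq ((g : (t : Nat) → Nat) → Vec Nat (succ (succ (succ (succ zero))))) (λ (f : (x : Nat) → Nat) → vcons Nat (succ (succ (succ zero))) (succ (succ (succ (succ zero)))) (vcons Nat (succ (succ zero)) (succ (succ (succ (succ zero)))) (vcons Nat (succ zero) (succ (succ zero)) (vcons Nat zero (succ (succ (succ zero))) (vnil Nat))))) (λ (n : (δ : Nat) → Nat) → vcons Nat (succ (succ (succ zero))) (succ (succ (succ (succ zero)))) (vcons Nat (succ (succ zero)) (succ (succ (succ (succ zero)))) (vcons Nat (succ zero) (succ (succ zero)) (vcons Nat zero (succ (succ (succ zero))) (vnil Nat)))))
steps to reach normal form (normal order): 3
already normal: no
first contracted redex: a beta-redex


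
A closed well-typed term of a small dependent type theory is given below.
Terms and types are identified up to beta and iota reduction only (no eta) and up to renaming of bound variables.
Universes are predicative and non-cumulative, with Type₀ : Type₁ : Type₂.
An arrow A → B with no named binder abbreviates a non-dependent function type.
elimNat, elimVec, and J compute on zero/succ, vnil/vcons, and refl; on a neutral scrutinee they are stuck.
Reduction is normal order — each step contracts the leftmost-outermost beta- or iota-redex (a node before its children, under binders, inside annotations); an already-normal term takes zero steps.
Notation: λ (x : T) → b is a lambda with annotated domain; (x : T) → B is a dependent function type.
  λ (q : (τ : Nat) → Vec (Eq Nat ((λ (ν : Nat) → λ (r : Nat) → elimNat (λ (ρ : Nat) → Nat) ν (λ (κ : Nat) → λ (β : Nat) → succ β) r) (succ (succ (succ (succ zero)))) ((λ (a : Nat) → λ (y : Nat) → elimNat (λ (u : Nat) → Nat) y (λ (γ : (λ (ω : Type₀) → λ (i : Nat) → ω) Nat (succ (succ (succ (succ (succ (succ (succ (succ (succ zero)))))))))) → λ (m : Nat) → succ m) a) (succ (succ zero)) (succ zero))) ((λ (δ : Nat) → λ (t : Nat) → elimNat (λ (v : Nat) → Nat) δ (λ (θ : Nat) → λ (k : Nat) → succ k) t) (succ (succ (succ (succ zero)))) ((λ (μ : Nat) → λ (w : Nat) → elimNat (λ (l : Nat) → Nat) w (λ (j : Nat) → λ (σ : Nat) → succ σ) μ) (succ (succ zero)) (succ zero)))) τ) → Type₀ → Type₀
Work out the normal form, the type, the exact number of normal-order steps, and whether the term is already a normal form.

resulting normal form:
  λ (q : (τ : Nat) → Vec (Eq Nat (succ (succ (succ (succ (succ (succ (succ zero))))))) (succ (succ (succ (succ (succ (succ (succ zero)))))))) τ) → Type₀ → Type₀
type:
  ((q : Nat) → Vec (Eq Nat (succ (succ (succ (succ (succ (succ (succ zero))))))) (succ (succ (succ (succ (succ (succ (succ zero)))))))) q) → Type₁
steps to reach normal form (normal order): 42
term was already normal: no
first contracted redex: a beta-redex


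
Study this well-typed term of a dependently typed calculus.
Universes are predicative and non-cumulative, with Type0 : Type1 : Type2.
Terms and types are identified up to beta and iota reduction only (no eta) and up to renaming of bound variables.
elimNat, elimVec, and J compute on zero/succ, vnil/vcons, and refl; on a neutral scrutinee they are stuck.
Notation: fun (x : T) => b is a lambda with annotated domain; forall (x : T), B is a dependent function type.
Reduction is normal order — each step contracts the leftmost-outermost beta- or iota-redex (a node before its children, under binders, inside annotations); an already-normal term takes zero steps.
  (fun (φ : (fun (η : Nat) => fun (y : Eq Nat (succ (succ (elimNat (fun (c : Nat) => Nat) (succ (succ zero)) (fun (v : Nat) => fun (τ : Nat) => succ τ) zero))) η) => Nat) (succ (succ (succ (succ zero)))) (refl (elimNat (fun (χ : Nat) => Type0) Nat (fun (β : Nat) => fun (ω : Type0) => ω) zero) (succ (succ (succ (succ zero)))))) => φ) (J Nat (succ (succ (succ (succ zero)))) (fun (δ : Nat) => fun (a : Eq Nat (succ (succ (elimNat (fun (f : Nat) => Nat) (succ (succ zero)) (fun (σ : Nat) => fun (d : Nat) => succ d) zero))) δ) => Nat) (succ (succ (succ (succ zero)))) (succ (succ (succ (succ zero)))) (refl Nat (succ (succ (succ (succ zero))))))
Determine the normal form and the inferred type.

resulting normal form:
  succ (succ (succ (succ zero)))
type:
  Nat
observation: the term reaches its normal form after 2 normal-order steps.


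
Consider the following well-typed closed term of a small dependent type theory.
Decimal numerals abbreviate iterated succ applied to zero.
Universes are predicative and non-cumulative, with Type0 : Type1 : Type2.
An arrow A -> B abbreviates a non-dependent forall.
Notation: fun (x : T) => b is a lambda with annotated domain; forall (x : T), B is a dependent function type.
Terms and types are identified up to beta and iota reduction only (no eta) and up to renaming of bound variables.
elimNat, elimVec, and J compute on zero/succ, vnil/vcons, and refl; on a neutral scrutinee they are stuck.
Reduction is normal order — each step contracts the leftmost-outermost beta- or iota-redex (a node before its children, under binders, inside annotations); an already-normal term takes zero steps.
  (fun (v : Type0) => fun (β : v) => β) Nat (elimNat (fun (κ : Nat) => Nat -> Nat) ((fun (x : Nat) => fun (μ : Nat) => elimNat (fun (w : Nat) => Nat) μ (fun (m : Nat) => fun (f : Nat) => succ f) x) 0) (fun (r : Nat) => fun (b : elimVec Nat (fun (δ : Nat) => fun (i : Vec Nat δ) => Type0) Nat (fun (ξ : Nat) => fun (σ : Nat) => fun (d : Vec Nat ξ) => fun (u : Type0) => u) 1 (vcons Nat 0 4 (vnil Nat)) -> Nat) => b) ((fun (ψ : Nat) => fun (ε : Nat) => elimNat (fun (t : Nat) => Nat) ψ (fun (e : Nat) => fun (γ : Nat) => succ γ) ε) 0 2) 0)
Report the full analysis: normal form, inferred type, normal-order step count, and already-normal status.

reduced normal form:
  0
the term's type:
  Nat
reduction steps (normal order): 27
term was already normal: no
first redex: a beta-redex


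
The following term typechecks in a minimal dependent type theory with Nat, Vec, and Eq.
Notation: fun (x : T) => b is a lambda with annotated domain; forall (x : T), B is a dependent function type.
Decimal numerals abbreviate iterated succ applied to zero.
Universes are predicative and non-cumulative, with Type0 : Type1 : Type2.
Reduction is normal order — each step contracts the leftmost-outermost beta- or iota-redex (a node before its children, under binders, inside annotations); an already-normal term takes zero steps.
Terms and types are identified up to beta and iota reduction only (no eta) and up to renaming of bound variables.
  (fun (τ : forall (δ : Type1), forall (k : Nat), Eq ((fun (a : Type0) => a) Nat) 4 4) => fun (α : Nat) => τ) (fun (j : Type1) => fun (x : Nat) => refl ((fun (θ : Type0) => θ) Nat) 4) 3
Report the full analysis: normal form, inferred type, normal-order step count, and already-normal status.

reduced normal form:
  fun (τ : Type1) => fun (δ : Nat) => refl Nat 4
type:
  forall (τ : Type1), forall (δ : Nat), Eq Nat 4 4
normal-order step count: 3
started in normal form: no
first contracted redex: a beta-redex


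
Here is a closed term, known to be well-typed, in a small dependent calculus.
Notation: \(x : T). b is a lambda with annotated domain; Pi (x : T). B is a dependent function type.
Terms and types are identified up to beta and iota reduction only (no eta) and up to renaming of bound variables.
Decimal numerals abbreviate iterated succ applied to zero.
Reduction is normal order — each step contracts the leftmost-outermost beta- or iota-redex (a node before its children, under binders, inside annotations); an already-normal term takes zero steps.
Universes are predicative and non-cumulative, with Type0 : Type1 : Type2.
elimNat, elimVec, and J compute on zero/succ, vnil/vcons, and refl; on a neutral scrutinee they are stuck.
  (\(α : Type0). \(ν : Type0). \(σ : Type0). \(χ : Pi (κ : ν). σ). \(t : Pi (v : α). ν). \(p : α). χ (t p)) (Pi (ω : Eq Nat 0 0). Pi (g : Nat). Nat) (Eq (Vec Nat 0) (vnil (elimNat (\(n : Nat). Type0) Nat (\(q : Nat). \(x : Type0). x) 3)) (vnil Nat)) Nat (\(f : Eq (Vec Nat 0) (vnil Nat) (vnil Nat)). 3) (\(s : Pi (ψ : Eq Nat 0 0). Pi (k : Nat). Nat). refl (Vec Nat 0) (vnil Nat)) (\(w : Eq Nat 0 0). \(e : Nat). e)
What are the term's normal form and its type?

normal form:
  3
the term's type:
  Nat


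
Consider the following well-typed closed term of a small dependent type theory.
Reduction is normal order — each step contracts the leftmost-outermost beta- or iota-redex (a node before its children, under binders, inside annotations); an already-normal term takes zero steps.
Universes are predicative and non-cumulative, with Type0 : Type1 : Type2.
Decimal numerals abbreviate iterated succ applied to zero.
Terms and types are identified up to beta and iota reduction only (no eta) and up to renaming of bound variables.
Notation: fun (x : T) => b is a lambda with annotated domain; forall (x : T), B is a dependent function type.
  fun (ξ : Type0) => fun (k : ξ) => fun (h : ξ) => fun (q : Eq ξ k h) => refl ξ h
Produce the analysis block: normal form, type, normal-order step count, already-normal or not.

resulting normal form:
  fun (ξ : Type0) => fun (k : ξ) => fun (h : ξ) => fun (q : Eq ξ k h) => refl ξ h
the term's type:
  forall (ξ : Type0), forall (k : ξ), forall (h : ξ), forall (q : Eq ξ k h), Eq ξ h h
reduction steps (normal order): 0
started in normal form: yes


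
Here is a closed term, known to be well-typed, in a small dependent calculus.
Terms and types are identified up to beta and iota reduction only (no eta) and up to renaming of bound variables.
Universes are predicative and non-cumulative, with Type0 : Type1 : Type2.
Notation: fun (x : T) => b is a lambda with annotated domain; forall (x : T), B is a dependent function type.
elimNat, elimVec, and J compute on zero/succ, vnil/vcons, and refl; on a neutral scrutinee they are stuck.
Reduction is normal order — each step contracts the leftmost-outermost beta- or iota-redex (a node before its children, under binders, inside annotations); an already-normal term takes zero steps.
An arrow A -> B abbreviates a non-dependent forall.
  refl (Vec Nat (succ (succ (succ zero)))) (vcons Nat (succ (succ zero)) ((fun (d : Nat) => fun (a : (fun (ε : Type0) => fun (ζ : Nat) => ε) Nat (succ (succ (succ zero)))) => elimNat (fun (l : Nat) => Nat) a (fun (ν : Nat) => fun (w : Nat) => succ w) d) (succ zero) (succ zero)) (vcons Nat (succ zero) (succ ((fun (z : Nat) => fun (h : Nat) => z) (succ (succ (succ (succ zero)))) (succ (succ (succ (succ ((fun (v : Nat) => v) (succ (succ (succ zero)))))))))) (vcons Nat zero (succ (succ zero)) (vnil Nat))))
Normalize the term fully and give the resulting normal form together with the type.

reduced normal form:
  refl (Vec Nat (succ (succ (succ zero)))) (vcons Nat (succ (succ zero)) (succ (succ zero)) (vcons Nat (succ zero) (succ (succ (succ (succ (succ zero))))) (vcons Nat zero (succ (succ zero)) (vnil Nat))))
type:
  Eq (Vec Nat (succ (succ (succ zero)))) (vcons Nat (succ (succ zero)) (succ (succ zero)) (vcons Nat (succ zero) (succ (succ (succ (succ (succ zero))))) (vcons Nat zero (succ (succ zero)) (vnil Nat)))) (vcons Nat (succ (succ zero)) (succ (succ zero)) (vcons Nat (succ zero) (succ (succ (succ (succ (succ zero))))) (vcons Nat zero (succ (succ zero)) (vnil Nat))))


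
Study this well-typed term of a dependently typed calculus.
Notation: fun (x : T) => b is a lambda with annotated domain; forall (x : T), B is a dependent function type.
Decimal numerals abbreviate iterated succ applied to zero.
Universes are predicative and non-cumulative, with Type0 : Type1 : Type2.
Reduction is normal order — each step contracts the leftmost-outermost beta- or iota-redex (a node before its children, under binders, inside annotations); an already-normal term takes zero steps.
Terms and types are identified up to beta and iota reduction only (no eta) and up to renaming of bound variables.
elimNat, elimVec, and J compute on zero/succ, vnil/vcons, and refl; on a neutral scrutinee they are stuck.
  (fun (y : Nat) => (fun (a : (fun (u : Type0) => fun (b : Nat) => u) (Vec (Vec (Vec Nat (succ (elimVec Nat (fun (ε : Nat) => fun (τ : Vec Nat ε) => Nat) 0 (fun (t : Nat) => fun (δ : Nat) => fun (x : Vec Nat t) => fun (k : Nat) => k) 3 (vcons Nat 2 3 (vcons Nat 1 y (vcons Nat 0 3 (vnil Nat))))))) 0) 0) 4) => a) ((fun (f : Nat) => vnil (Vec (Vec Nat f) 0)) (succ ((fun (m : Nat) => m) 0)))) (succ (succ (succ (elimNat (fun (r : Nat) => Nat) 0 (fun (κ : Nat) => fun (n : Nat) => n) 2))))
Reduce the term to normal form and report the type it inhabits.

resulting normal form:
  vnil (Vec (Vec Nat 1) 0)
type:
  Vec (Vec (Vec Nat 1) 0) 0
observation: the term reaches its normal form after 4 normal-order steps.


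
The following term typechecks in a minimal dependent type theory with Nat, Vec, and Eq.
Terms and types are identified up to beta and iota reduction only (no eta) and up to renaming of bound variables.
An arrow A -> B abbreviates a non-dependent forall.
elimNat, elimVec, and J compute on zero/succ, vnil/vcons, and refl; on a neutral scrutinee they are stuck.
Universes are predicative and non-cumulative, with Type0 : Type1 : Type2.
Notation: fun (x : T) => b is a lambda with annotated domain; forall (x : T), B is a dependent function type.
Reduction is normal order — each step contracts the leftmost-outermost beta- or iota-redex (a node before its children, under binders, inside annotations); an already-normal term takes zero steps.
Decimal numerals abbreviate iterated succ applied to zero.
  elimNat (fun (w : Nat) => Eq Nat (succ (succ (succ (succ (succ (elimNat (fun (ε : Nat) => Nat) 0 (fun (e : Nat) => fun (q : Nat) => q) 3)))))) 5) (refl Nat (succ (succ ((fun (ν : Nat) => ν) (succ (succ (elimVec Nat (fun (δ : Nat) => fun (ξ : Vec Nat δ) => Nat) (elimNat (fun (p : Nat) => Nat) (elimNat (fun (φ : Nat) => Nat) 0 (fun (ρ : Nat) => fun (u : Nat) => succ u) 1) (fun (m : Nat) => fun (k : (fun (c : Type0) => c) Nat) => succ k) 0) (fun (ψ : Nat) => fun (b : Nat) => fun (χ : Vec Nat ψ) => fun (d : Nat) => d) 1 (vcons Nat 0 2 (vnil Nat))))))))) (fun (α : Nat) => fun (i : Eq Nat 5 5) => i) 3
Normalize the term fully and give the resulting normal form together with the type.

reduced normal form:
  refl Nat 5
inferred type:
  Eq Nat 5 5


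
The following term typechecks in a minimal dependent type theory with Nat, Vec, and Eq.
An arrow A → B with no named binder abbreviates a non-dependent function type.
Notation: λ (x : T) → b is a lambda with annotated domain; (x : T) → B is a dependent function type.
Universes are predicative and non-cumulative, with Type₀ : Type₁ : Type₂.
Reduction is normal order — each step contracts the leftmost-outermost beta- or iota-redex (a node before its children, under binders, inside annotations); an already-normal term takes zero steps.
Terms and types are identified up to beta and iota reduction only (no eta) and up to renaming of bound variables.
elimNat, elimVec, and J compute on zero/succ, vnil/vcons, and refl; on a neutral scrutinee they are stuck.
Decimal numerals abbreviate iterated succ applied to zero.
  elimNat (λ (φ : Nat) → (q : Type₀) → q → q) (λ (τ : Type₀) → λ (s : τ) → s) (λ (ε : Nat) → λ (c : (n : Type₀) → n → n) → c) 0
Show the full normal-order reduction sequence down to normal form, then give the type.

normal-order reduction:
  elimNat (λ (φ : Nat) → (q : Type₀) → q → q) (λ (τ : Type₀) → λ (s : τ) → s) (λ (ε : Nat) → λ (c : (n : Type₀) → n → n) → c) 0
  ~> λ (φ : Type₀) → λ (q : φ) → q
the term's type:
  (φ : Type₀) → φ → φ


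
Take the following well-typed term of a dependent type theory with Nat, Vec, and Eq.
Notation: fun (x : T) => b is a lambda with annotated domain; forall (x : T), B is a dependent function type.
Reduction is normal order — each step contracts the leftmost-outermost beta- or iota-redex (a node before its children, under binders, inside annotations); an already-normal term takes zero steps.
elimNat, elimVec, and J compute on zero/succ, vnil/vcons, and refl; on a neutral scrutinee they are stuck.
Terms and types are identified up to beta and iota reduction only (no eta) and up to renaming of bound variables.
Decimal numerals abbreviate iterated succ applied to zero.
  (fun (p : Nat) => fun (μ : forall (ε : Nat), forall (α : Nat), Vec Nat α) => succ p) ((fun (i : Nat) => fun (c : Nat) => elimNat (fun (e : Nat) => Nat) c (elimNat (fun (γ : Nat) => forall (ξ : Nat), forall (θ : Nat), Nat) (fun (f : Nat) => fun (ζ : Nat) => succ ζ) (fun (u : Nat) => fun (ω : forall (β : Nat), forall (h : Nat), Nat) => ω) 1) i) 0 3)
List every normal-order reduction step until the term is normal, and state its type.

normal-order reduction:
  (fun (p : Nat) => fun (μ : forall (ε : Nat), forall (α : Nat), Vec Nat α) => succ p) ((fun (i : Nat) => fun (c : Nat) => elimNat (fun (e : Nat) => Nat) c (elimNat (fun (γ : Nat) => forall (ξ : Nat), forall (θ : Nat), Nat) (fun (f : Nat) => fun (ζ : Nat) => succ ζ) (fun (u : Nat) => fun (ω : forall (β : Nat), forall (h : Nat), Nat) => ω) 1) i) 0 3)
  ~> fun (p : forall (μ : Nat), forall (ε : Nat), Vec Nat ε) => succ ((fun (α : Nat) => fun (i : Nat) => elimNat (fun (c : Nat) => Nat) i (elimNat (fun (e : Nat) => forall (γ : Nat), forall (ξ : Nat), Nat) (fun (θ : Nat) => fun (f : Nat) => succ f) (fun (ζ : Nat) => fun (u : forall (ω : Nat), forall (β : Nat), Nat) => u) 1) α) 0 3)
  ~> fun (p : forall (μ : Nat), forall (ε : Nat), Vec Nat ε) => succ ((fun (α : Nat) => elimNat (fun (i : Nat) => Nat) α (elimNat (fun (c : Nat) => forall (e : Nat), forall (γ : Nat), Nat) (fun (ξ : Nat) => fun (θ : Nat) => succ θ) (fun (f : Nat) => fun (ζ : forall (u : Nat), forall (ω : Nat), Nat) => ζ) 1) 0) 3)
  ~> fun (p : forall (μ : Nat), forall (ε : Nat), Vec Nat ε) => succ (elimNat (fun (α : Nat) => Nat) 3 (elimNat (fun (i : Nat) => forall (c : Nat), forall (e : Nat), Nat) (fun (γ : Nat) => fun (ξ : Nat) => succ ξ) (fun (θ : Nat) => fun (f : forall (ζ : Nat), forall (u : Nat), Nat) => f) 1) 0)
  ~> fun (p : forall (μ : Nat), forall (ε : Nat), Vec Nat ε) => 4
the term's type:
  forall (p : forall (μ : Nat), forall (ε : Nat), Vec Nat ε), Nat


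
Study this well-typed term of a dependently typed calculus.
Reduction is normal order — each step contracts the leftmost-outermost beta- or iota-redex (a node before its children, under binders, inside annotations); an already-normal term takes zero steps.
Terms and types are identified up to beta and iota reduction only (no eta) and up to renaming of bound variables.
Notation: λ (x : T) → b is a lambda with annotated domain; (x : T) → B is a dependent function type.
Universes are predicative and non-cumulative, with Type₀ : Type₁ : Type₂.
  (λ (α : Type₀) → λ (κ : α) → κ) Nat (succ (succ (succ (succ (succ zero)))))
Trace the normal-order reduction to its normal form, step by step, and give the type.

reduction (normal order):
  (λ (α : Type₀) → λ (κ : α) → κ) Nat (succ (succ (succ (succ (succ zero)))))
  ~> (λ (α : Nat) → α) (succ (succ (succ (succ (succ zero)))))
  ~> succ (succ (succ (succ (succ zero))))
the term's type:
  Nat
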